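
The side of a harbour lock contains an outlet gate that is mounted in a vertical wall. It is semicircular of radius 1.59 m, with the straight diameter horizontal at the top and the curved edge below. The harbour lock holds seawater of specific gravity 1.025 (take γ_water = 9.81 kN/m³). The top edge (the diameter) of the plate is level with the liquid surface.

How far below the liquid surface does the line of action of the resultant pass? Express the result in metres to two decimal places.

h_p = 0.94 m

γ = 1.025 × 9.81 = 10.05525 kN/m³.
The centroid of a semicircle lies 4r/(3π) = 0.674817 m from the diameter, here below the top edge, so the centroid depth is h_c = 0.674817 m.
A = πr²/2 = π × 1.59²/2 = 3.97113 m².
Resultant F = γ·h_c·A = 10.05525 × 0.674817 × 3.97113 = 26.9459 kN.
I_c = (π/8 − 8/(9π))·r⁴ = 0.109757 × 1.59⁴ = 0.701489 m⁴.
Centre of pressure: y_p = y_c + I_c/(y_c·A) = 0.674817 + 0.701489/(0.674817 × 3.97113) = 0.674817 + 0.261771 = 0.936588 m along the plane.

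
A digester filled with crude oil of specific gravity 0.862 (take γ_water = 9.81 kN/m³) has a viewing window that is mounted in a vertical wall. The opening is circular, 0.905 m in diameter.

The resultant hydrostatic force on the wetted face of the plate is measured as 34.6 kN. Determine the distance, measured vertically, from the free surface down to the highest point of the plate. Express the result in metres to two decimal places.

γ = 0.862 × 9.81 = 8.45622 kN/m³.
A = π(0.4525)² = 0.643261 m².
From F = γ·h_c·A, the centroid depth is h_c = 34.6/(8.45622 × 0.643261) = 6.36081 m.
The centroid is at the centre, 0.4525 m below the top of the plate, so the highest point sits at h_top = 6.36081 − 0.4525 = 5.90831 m below the surface.

d_top ≈ 5.91 m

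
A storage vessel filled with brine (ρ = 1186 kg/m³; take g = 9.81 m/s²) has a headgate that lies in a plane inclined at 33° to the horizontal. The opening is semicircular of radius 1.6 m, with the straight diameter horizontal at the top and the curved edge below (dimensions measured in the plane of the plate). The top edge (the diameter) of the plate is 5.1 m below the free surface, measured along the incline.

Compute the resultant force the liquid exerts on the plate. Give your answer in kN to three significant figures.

γ = ρg = 1186 × 9.81 / 1000 = 11.63466 kN/m³.
Let θ = 33° be the plate's angle to the horizontal; measure y along the incline from where the plane meets the free surface. Vertical depth h = y·sinθ with sinθ = 0.544639.
The centroid of a semicircle lies 4r/(3π) = 0.679061 m from the diameter, here below the top edge, so y_c = 5.1 + 0.679061 = 5.77906 m and h_c = 5.77906 × 0.544639 = 3.1475 m.
A = πr²/2 = π × 1.6²/2 = 4.02124 m².
Resultant F = γ·h_c·A = 11.63466 × 3.1475 × 4.02124 = 147.258 kN.

F ≈ 147 kN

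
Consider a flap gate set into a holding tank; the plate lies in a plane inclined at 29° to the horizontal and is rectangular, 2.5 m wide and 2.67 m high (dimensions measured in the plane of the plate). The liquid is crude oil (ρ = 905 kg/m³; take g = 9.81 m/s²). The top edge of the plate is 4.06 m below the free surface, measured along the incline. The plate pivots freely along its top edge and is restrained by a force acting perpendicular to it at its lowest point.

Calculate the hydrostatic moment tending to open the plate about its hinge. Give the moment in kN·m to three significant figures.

γ = ρg = 905 × 9.81 / 1000 = 8.87805 kN/m³.
Let θ = 29° be the plate's angle to the horizontal; measure y along the incline from where the plane meets the free surface. Vertical depth h = y·sinθ with sinθ = 0.484810.
The centroid lies 2.67/2 = 1.335 m below the top edge, so y_c = 4.06 + 1.335 = 5.395 m and h_c = 5.395 × 0.484810 = 2.61555 m.
A = 2.5 × 2.67 = 6.675 m².
Resultant F = γ·h_c·A = 8.87805 × 2.61555 × 6.675 = 155 kN.
I_c = b·h³/12 = 2.5 × 2.67³/12 = 3.96545 m⁴.
Centre of pressure: y_p = y_c + I_c/(y_c·A) = 5.395 + 3.96545/(5.395 × 6.675) = 5.395 + 0.110116 = 5.50512 m along the plane.
The resultant acts 1.335 + 0.110116 = 1.44512 m (along the plate) below the hinge at the top edge, so the moment about the hinge is M = F × 1.44512 = 155 × 1.44512 = 223.994 kN·m.

M ≈ 224 kN·m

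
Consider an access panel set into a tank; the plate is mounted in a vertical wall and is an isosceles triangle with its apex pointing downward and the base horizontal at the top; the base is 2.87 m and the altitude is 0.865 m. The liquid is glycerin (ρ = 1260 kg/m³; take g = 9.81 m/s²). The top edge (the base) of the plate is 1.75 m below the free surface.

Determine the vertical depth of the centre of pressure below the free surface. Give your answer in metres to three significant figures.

γ = ρg = 1260 × 9.81 / 1000 = 12.3606 kN/m³.
With the apex down, the centroid sits h/3 = 0.865/3 = 0.288333 m below the base (the top edge), so the centroid depth is h_c = 1.75 + 0.288333 = 2.03833 m.
A = ½ × 2.87 × 0.865 = 1.24128 m².
Resultant F = γ·h_c·A = 12.3606 × 2.03833 × 1.24128 = 31.274 kN.
I_c = b·h³/36 = 2.87 × 0.865³/36 = 0.0515974 m⁴.
Centre of pressure: y_p = y_c + I_c/(y_c·A) = 2.03833 + 0.0515974/(2.03833 × 1.24128) = 2.03833 + 0.0203931 = 2.05872 m along the plane.

h_p = 2.06 m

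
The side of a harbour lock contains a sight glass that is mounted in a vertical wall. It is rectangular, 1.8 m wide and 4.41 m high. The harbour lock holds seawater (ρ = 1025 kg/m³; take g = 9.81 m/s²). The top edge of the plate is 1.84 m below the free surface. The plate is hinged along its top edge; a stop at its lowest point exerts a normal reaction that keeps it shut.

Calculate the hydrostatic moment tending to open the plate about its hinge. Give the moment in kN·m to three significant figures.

γ = ρg = 1025 × 9.81 / 1000 = 10.05525 kN/m³.
The centroid lies 4.41/2 = 2.205 m below the top edge, so the centroid depth is h_c = 1.84 + 2.205 = 4.045 m.
A = 1.8 × 4.41 = 7.938 m².
Resultant F = γ·h_c·A = 10.05525 × 4.045 × 7.938 = 322.866 kN.
I_c = b·h³/12 = 1.8 × 4.41³/12 = 12.8649 m⁴.
Centre of pressure: y_p = y_c + I_c/(y_c·A) = 4.045 + 12.8649/(4.045 × 7.938) = 4.045 + 0.400661 = 4.44566 m along the plane.
The resultant acts 2.205 + 0.400661 = 2.60566 m (along the plate) below the hinge at the top edge, so the moment about the hinge is M = F × 2.60566 = 322.866 × 2.60566 = 841.279 kN·m.

M ≈ 841 kN·m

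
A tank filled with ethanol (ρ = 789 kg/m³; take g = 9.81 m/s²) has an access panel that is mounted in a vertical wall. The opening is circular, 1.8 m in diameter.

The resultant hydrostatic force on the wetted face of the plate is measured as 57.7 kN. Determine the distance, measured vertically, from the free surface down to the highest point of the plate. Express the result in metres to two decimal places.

d_top ≈ 2.03 m

γ = ρg = 789 × 9.81 / 1000 = 7.74009 kN/m³.
A = π(0.9)² = 2.54469 m².
From F = γ·h_c·A, the centroid depth is h_c = 57.7/(7.74009 × 2.54469) = 2.92951 m.
The centroid is at the centre, 0.9 m below the top of the plate, so the highest point sits at h_top = 2.92951 − 0.9 = 2.02951 m below the surface.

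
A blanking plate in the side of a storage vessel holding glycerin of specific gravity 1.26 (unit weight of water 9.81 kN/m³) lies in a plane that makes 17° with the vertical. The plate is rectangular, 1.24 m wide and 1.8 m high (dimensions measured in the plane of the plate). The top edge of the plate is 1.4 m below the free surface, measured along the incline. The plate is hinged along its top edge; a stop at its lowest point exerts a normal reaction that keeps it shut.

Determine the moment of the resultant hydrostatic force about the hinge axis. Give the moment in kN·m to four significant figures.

M ≈ 61.74 kN·m

γ = 1.26 × 9.81 = 12.3606 kN/m³.
The plate makes 17° with the vertical, i.e. θ = 90° − 17° = 73° to the horizontal. Measuring y along the incline from the free-surface line, vertical depth h = y·sinθ with sinθ = 0.956305.
The centroid lies 1.8/2 = 0.9 m below the top edge, so y_c = 1.4 + 0.9 = 2.3 m and h_c = 2.3 × 0.956305 = 2.1995 m.
A = 1.24 × 1.8 = 2.232 m².
Resultant F = γ·h_c·A = 12.3606 × 2.1995 × 2.232 = 60.6817 kN.
I_c = b·h³/12 = 1.24 × 1.8³/12 = 0.60264 m⁴.
Centre of pressure: y_p = y_c + I_c/(y_c·A) = 2.3 + 0.60264/(2.3 × 2.232) = 2.3 + 0.117391 = 2.41739 m along the plane.
The resultant acts 0.9 + 0.117391 = 1.01739 m (along the plate) below the hinge at the top edge, so the moment about the hinge is M = F × 1.01739 = 60.6817 × 1.01739 = 61.737 kN·m.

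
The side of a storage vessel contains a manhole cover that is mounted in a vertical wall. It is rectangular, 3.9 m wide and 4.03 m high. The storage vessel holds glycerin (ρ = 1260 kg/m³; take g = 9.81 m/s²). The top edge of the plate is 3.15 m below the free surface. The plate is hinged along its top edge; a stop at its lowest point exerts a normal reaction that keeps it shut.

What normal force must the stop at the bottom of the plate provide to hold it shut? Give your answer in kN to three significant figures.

γ = ρg = 1260 × 9.81 / 1000 = 12.3606 kN/m³.
The centroid lies 4.03/2 = 2.015 m below the top edge, so the centroid depth is h_c = 3.15 + 2.015 = 5.165 m.
A = 3.9 × 4.03 = 15.717 m².
Resultant F = γ·h_c·A = 12.3606 × 5.165 × 15.717 = 1003.41 kN.
I_c = b·h³/12 = 3.9 × 4.03³/12 = 21.2715 m⁴.
Centre of pressure: y_p = y_c + I_c/(y_c·A) = 5.165 + 21.2715/(5.165 × 15.717) = 5.165 + 0.262034 = 5.42703 m along the plane.
The resultant acts 2.015 + 0.262034 = 2.27703 m (along the plate) below the hinge at the top edge, so the moment about the hinge is M = F × 2.27703 = 1003.41 × 2.27703 = 2284.79 kN·m.
A normal force at the bottom, 4.03 m from the hinge, must supply this moment: P = 2284.79/4.03 = 566.945 kN.

P ≈ 567 kN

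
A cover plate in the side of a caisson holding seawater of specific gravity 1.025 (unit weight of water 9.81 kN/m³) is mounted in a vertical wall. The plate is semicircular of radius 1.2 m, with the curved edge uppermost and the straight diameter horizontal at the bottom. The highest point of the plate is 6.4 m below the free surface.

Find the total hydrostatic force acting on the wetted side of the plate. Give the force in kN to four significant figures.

γ = 1.025 × 9.81 = 10.05525 kN/m³.
The centroid lies 4r/(3π) = 0.509296 m above the diameter, so r − 4r/(3π) = 1.2 − 0.509296 = 0.690704 m below the topmost point, so the centroid depth is h_c = 6.4 + 0.690704 = 7.0907 m.
A = πr²/2 = π × 1.2²/2 = 2.26195 m².
Resultant F = γ·h_c·A = 10.05525 × 7.0907 × 2.26195 = 161.274 kN.

F ≈ 161.3 kN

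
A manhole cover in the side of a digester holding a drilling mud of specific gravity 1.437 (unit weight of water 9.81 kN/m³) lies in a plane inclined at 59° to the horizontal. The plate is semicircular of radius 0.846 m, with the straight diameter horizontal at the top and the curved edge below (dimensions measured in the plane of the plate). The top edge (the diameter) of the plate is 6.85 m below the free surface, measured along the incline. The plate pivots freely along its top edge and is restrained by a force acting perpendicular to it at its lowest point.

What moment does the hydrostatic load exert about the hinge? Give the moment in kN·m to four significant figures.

M ≈ 35.84 kN·m

γ = 1.437 × 9.81 = 14.09697 kN/m³.
Let θ = 59° be the plate's angle to the horizontal; measure y along the incline from where the plane meets the free surface. Vertical depth h = y·sinθ with sinθ = 0.857167.
The centroid of a semicircle lies 4r/(3π) = 0.359054 m from the diameter, here below the top edge, so y_c = 6.85 + 0.359054 = 7.20905 m and h_c = 7.20905 × 0.857167 = 6.17936 m.
A = πr²/2 = π × 0.846²/2 = 1.12424 m².
Resultant F = γ·h_c·A = 14.09697 × 6.17936 × 1.12424 = 97.9328 kN.
I_c = (π/8 − 8/(9π))·r⁴ = 0.109757 × 0.846⁴ = 0.056223 m⁴.
Centre of pressure: y_p = y_c + I_c/(y_c·A) = 7.20905 + 0.056223/(7.20905 × 1.12424) = 7.20905 + 0.00693708 = 7.21599 m along the plane.
The resultant acts 0.359054 + 0.00693708 = 0.365991 m (along the plate) below the hinge at the top edge, so the moment about the hinge is M = F × 0.365991 = 97.9328 × 0.365991 = 35.8425 kN·m.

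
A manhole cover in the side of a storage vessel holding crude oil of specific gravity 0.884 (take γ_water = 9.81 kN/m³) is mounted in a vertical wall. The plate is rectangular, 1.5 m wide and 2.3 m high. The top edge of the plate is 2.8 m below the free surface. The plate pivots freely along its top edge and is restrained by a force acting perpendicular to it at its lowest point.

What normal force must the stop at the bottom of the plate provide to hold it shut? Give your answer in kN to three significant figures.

γ = 0.884 × 9.81 = 8.67204 kN/m³.
The centroid lies 2.3/2 = 1.15 m below the top edge, so the centroid depth is h_c = 2.8 + 1.15 = 3.95 m.
A = 1.5 × 2.3 = 3.45 m².
Resultant F = γ·h_c·A = 8.67204 × 3.95 × 3.45 = 118.178 kN.
I_c = b·h³/12 = 1.5 × 2.3³/12 = 1.52087 m⁴.
Centre of pressure: y_p = y_c + I_c/(y_c·A) = 3.95 + 1.52087/(3.95 × 3.45) = 3.95 + 0.111603 = 4.0616 m along the plane.
The resultant acts 1.15 + 0.111603 = 1.2616 m (along the plate) below the hinge at the top edge, so the moment about the hinge is M = F × 1.2616 = 118.178 × 1.2616 = 149.093 kN·m.
A normal force at the bottom, 2.3 m from the hinge, must supply this moment: P = 149.093/2.3 = 64.823 kN.

P ≈ 64.8 kN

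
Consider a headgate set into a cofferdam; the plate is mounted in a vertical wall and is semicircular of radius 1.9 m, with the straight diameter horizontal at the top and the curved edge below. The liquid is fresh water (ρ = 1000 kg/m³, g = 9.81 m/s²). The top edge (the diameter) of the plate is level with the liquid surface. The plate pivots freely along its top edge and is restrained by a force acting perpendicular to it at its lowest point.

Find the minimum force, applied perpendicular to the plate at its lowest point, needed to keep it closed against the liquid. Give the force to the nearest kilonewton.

γ = ρg = 1000 × 9.81 = 9810 N/m³ = 9.81 kN/m³.
The centroid of a semicircle lies 4r/(3π) = 0.806385 m from the diameter, here below the top edge, so the centroid depth is h_c = 0.806385 m.
A = πr²/2 = π × 1.9²/2 = 5.67057 m².
Resultant F = γ·h_c·A = 9.81 × 0.806385 × 5.67057 = 44.8578 kN.
I_c = (π/8 − 8/(9π))·r⁴ = 0.109757 × 1.9⁴ = 1.43036 m⁴.
Centre of pressure: y_p = y_c + I_c/(y_c·A) = 0.806385 + 1.43036/(0.806385 × 5.67057) = 0.806385 + 0.312807 = 1.11919 m along the plane.
The resultant acts 0.806385 + 0.312807 = 1.11919 m (along the plate) below the hinge at the top edge, so the moment about the hinge is M = F × 1.11919 = 44.8578 × 1.11919 = 50.2044 kN·m.
A normal force at the bottom, 1.9 m from the hinge, must supply this moment: P = 50.2044/1.9 = 26.4234 kN.

P ≈ 26 kN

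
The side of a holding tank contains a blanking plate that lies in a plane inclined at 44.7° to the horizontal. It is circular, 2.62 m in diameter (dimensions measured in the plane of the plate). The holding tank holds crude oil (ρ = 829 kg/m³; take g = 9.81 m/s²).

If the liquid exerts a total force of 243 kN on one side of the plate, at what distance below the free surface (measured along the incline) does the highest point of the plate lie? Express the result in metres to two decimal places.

γ = ρg = 829 × 9.81 / 1000 = 8.13249 kN/m³.
A = π(1.31)² = 5.39129 m².
From F = γ·h_c·A, the centroid depth is h_c = 243/(8.13249 × 5.39129) = 5.5423 m.
Let θ = 44.7° be the plate's angle to the horizontal; measure y along the incline from where the plane meets the free surface. Vertical depth h = y·sinθ with sinθ = 0.703395.
Along the incline, y_c = h_c/sinθ = 5.5423/0.703395 = 7.87936 m.
The centroid is at the centre, 1.31 m below the top of the plate, so the highest point sits at y_top = 7.87936 − 1.31 = 6.56936 m along the incline.

y_top ≈ 6.57 m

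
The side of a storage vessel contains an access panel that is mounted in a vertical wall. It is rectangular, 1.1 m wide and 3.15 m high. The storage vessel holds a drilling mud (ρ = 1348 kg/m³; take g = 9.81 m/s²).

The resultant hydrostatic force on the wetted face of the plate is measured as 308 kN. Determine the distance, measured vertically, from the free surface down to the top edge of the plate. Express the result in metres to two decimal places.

d_top ≈ 5.15 m

γ = ρg = 1348 × 9.81 / 1000 = 13.22388 kN/m³.
A = 1.1 × 3.15 = 3.465 m².
From F = γ·h_c·A, the centroid depth is h_c = 308/(13.22388 × 3.465) = 6.72185 m.
The centroid lies 3.15/2 = 1.575 m below the top edge, so the top edge sits at h_top = 6.72185 − 1.575 = 5.14685 m below the surface.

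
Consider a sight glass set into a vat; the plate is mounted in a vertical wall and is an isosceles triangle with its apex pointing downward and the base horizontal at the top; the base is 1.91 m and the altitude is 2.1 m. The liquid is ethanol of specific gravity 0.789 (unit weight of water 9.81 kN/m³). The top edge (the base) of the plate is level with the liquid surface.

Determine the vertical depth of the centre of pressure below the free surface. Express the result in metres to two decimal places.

γ = 0.789 × 9.81 = 7.74009 kN/m³.
With the apex down, the centroid sits h/3 = 2.1/3 = 0.7 m below the base (the top edge), so the centroid depth is h_c = 0.7 m.
A = ½ × 1.91 × 2.1 = 2.0055 m².
Resultant F = γ·h_c·A = 7.74009 × 0.7 × 2.0055 = 10.8659 kN.
I_c = b·h³/36 = 1.91 × 2.1³/36 = 0.491348 m⁴.
Centre of pressure: y_p = y_c + I_c/(y_c·A) = 0.7 + 0.491348/(0.7 × 2.0055) = 0.7 + 0.35 = 1.05 m along the plane.

h_p = 1.05 m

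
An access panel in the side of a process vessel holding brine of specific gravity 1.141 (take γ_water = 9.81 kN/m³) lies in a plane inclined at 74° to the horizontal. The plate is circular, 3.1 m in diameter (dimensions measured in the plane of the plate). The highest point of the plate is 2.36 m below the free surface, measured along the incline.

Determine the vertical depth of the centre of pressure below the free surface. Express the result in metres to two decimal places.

γ = 1.141 × 9.81 = 11.19321 kN/m³.
Let θ = 74° be the plate's angle to the horizontal; measure y along the incline from where the plane meets the free surface. Vertical depth h = y·sinθ with sinθ = 0.961262.
The centroid is at the centre, 1.55 m below the top of the plate, so y_c = 2.36 + 1.55 = 3.91 m and h_c = 3.91 × 0.961262 = 3.75853 m.
A = π(1.55)² = 7.54768 m².
Resultant F = γ·h_c·A = 11.19321 × 3.75853 × 7.54768 = 317.531 kN.
I_c = πr⁴/4 = π × 1.55⁴/4 = 4.53332 m⁴.
Centre of pressure: y_p = y_c + I_c/(y_c·A) = 3.91 + 4.53332/(3.91 × 7.54768) = 3.91 + 0.153612 = 4.06361 m along the plane.
Vertically, h_p = y_p·sinθ = 4.06361 × 0.961262 = 3.90619 m.

h_p = 3.91 m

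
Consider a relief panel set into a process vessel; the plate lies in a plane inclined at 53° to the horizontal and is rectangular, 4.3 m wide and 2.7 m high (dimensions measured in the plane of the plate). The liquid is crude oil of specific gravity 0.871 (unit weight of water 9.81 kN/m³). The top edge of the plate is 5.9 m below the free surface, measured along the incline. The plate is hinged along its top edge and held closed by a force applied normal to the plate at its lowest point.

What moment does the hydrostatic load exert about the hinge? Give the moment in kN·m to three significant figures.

γ = 0.871 × 9.81 = 8.54451 kN/m³.
Let θ = 53° be the plate's angle to the horizontal; measure y along the incline from where the plane meets the free surface. Vertical depth h = y·sinθ with sinθ = 0.798636.
The centroid lies 2.7/2 = 1.35 m below the top edge, so y_c = 5.9 + 1.35 = 7.25 m and h_c = 7.25 × 0.798636 = 5.79011 m.
A = 4.3 × 2.7 = 11.61 m².
Resultant F = γ·h_c·A = 8.54451 × 5.79011 × 11.61 = 574.389 kN.
I_c = b·h³/12 = 4.3 × 2.7³/12 = 7.05308 m⁴.
Centre of pressure: y_p = y_c + I_c/(y_c·A) = 7.25 + 7.05308/(7.25 × 11.61) = 7.25 + 0.0837932 = 7.33379 m along the plane.
The resultant acts 1.35 + 0.0837932 = 1.43379 m (along the plate) below the hinge at the top edge, so the moment about the hinge is M = F × 1.43379 = 574.389 × 1.43379 = 823.553 kN·m.

M ≈ 824 kN·m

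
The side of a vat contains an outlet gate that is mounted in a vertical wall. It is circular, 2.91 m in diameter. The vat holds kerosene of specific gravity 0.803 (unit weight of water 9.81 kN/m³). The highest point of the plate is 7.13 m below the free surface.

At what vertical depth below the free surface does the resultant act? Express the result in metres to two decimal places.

h_p = 8.65 m

γ = 0.803 × 9.81 = 7.87743 kN/m³.
The centroid is at the centre, 1.455 m below the top of the plate, so the centroid depth is h_c = 7.13 + 1.455 = 8.585 m.
A = π(1.455)² = 6.65083 m².
Resultant F = γ·h_c·A = 7.87743 × 8.585 × 6.65083 = 449.781 kN.
I_c = πr⁴/4 = π × 1.455⁴/4 = 3.51999 m⁴.
Centre of pressure: y_p = y_c + I_c/(y_c·A) = 8.585 + 3.51999/(8.585 × 6.65083) = 8.585 + 0.0616489 = 8.64665 m along the plane.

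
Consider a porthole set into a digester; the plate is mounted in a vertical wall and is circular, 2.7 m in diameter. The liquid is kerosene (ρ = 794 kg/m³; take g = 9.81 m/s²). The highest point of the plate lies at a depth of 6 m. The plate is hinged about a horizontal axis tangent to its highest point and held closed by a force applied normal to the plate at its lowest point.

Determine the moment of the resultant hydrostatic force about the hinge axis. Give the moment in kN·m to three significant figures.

M ≈ 463 kN·m

γ = ρg = 794 × 9.81 / 1000 = 7.78914 kN/m³.
The centroid is at the centre, 1.35 m below the top of the plate, so the centroid depth is h_c = 6 + 1.35 = 7.35 m.
A = π(1.35)² = 5.72555 m².
Resultant F = γ·h_c·A = 7.78914 × 7.35 × 5.72555 = 327.789 kN.
I_c = πr⁴/4 = π × 1.35⁴/4 = 2.6087 m⁴.
Centre of pressure: y_p = y_c + I_c/(y_c·A) = 7.35 + 2.6087/(7.35 × 5.72555) = 7.35 + 0.0619897 = 7.41199 m along the plane.
The resultant acts 1.35 + 0.0619897 = 1.41199 m (along the plate) below the hinge at the top edge, so the moment about the hinge is M = F × 1.41199 = 327.789 × 1.41199 = 462.835 kN·m.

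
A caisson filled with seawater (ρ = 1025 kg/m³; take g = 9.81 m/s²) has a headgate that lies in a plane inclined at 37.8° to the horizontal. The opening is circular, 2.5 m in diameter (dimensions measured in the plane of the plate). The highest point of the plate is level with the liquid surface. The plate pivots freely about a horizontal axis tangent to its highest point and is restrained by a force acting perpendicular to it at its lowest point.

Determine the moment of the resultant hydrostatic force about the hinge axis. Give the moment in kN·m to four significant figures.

γ = ρg = 1025 × 9.81 / 1000 = 10.05525 kN/m³.
Let θ = 37.8° be the plate's angle to the horizontal; measure y along the incline from where the plane meets the free surface. Vertical depth h = y·sinθ with sinθ = 0.612907.
The centroid is at the centre, 1.25 m below the top of the plate, so y_c = 1.25 m and h_c = 1.25 × 0.612907 = 0.766134 m.
A = π(1.25)² = 4.90874 m².
Resultant F = γ·h_c·A = 10.05525 × 0.766134 × 4.90874 = 37.8153 kN.
I_c = πr⁴/4 = π × 1.25⁴/4 = 1.91748 m⁴.
Centre of pressure: y_p = y_c + I_c/(y_c·A) = 1.25 + 1.91748/(1.25 × 4.90874) = 1.25 + 0.312501 = 1.5625 m along the plane.
The resultant acts 1.25 + 0.312501 = 1.5625 m (along the plate) below the hinge at the top edge, so the moment about the hinge is M = F × 1.5625 = 37.8153 × 1.5625 = 59.0864 kN·m.

M ≈ 59.09 kN·m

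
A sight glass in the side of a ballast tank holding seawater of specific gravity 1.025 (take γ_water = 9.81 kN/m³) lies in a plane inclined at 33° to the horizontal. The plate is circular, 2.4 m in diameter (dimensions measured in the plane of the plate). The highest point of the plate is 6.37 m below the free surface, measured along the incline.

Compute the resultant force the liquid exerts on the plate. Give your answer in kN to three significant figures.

γ = 1.025 × 9.81 = 10.05525 kN/m³.
Let θ = 33° be the plate's angle to the horizontal; measure y along the incline from where the plane meets the free surface. Vertical depth h = y·sinθ with sinθ = 0.544639.
The centroid is at the centre, 1.2 m below the top of the plate, so y_c = 6.37 + 1.2 = 7.57 m and h_c = 7.57 × 0.544639 = 4.12292 m.
A = π(1.2)² = 4.52389 m².
Resultant F = γ·h_c·A = 10.05525 × 4.12292 × 4.52389 = 187.547 kN.

F ≈ 188 kN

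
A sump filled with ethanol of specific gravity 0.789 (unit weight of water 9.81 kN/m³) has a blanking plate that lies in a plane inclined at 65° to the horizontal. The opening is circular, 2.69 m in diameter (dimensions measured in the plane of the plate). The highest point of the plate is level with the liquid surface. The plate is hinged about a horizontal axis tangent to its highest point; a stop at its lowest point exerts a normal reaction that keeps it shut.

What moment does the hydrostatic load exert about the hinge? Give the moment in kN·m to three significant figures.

M ≈ 90.2 kN·m

γ = 0.789 × 9.81 = 7.74009 kN/m³.
Let θ = 65° be the plate's angle to the horizontal; measure y along the incline from where the plane meets the free surface. Vertical depth h = y·sinθ with sinθ = 0.906308.
The centroid is at the centre, 1.345 m below the top of the plate, so y_c = 1.345 m and h_c = 1.345 × 0.906308 = 1.21898 m.
A = π(1.345)² = 5.68322 m².
Resultant F = γ·h_c·A = 7.74009 × 1.21898 × 5.68322 = 53.6213 kN.
I_c = πr⁴/4 = π × 1.345⁴/4 = 2.57027 m⁴.
Centre of pressure: y_p = y_c + I_c/(y_c·A) = 1.345 + 2.57027/(1.345 × 5.68322) = 1.345 + 0.33625 = 1.68125 m along the plane.
The resultant acts 1.345 + 0.33625 = 1.68125 m (along the plate) below the hinge at the top edge, so the moment about the hinge is M = F × 1.68125 = 53.6213 × 1.68125 = 90.1508 kN·m.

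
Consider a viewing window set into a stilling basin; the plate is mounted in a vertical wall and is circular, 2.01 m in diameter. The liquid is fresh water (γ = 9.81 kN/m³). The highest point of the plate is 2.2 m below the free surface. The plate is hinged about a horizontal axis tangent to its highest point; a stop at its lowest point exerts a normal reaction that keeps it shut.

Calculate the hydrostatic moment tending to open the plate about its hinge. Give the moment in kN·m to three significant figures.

γ = 9.81 kN/m³.
The centroid is at the centre, 1.005 m below the top of the plate, so the centroid depth is h_c = 2.2 + 1.005 = 3.205 m.
A = π(1.005)² = 3.17309 m².
Resultant F = γ·h_c·A = 9.81 × 3.205 × 3.17309 = 99.7653 kN.
I_c = πr⁴/4 = π × 1.005⁴/4 = 0.801224 m⁴.
Centre of pressure: y_p = y_c + I_c/(y_c·A) = 3.205 + 0.801224/(3.205 × 3.17309) = 3.205 + 0.078785 = 3.28378 m along the plane.
The resultant acts 1.005 + 0.078785 = 1.08378 m (along the plate) below the hinge at the top edge, so the moment about the hinge is M = F × 1.08378 = 99.7653 × 1.08378 = 108.124 kN·m.

M ≈ 108 kN·m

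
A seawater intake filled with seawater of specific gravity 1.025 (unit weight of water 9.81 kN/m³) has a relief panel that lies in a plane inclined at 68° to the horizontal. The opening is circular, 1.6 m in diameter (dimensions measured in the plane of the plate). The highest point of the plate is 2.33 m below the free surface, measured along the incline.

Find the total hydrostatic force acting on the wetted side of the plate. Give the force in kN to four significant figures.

γ = 1.025 × 9.81 = 10.05525 kN/m³.
Let θ = 68° be the plate's angle to the horizontal; measure y along the incline from where the plane meets the free surface. Vertical depth h = y·sinθ with sinθ = 0.927184.
The centroid is at the centre, 0.8 m below the top of the plate, so y_c = 2.33 + 0.8 = 3.13 m and h_c = 3.13 × 0.927184 = 2.90209 m.
A = π(0.8)² = 2.01062 m².
Resultant F = γ·h_c·A = 10.05525 × 2.90209 × 2.01062 = 58.6724 kN.

F ≈ 58.67 kN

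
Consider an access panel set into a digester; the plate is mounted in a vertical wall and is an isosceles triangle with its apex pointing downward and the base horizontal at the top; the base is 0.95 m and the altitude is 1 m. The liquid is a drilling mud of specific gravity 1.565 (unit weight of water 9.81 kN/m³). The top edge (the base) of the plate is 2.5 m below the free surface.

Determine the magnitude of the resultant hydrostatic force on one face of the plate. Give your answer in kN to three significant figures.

γ = 1.565 × 9.81 = 15.35265 kN/m³.
With the apex down, the centroid sits h/3 = 1/3 = 0.333333 m below the base (the top edge), so the centroid depth is h_c = 2.5 + 0.333333 = 2.83333 m.
A = ½ × 0.95 × 1 = 0.475 m².
Resultant F = γ·h_c·A = 15.35265 × 2.83333 × 0.475 = 20.6621 kN.

F ≈ 20.7 kN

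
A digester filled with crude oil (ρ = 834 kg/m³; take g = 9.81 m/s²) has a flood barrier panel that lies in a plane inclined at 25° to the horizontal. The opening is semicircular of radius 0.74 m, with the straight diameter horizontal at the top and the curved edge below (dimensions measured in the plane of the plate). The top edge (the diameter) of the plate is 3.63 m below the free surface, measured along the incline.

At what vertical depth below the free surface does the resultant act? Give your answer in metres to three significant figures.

h_p = 1.67 m

γ = ρg = 834 × 9.81 / 1000 = 8.18154 kN/m³.
Let θ = 25° be the plate's angle to the horizontal; measure y along the incline from where the plane meets the free surface. Vertical depth h = y·sinθ with sinθ = 0.422618.
The centroid of a semicircle lies 4r/(3π) = 0.314066 m from the diameter, here below the top edge, so y_c = 3.63 + 0.314066 = 3.94407 m and h_c = 3.94407 × 0.422618 = 1.66683 m.
A = πr²/2 = π × 0.74²/2 = 0.860168 m².
Resultant F = γ·h_c·A = 8.18154 × 1.66683 × 0.860168 = 11.7303 kN.
I_c = (π/8 − 8/(9π))·r⁴ = 0.109757 × 0.74⁴ = 0.0329124 m⁴.
Centre of pressure: y_p = y_c + I_c/(y_c·A) = 3.94407 + 0.0329124/(3.94407 × 0.860168) = 3.94407 + 0.00970134 = 3.95377 m along the plane.
Vertically, h_p = y_p·sinθ = 3.95377 × 0.422618 = 1.67093 m.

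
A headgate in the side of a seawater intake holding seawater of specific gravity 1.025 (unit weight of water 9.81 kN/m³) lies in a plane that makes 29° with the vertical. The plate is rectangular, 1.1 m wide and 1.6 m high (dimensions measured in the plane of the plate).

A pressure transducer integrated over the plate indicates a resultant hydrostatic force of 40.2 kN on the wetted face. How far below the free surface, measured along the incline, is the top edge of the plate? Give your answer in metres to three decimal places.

γ = 1.025 × 9.81 = 10.05525 kN/m³.
A = 1.1 × 1.6 = 1.76 m².
From F = γ·h_c·A, the centroid depth is h_c = 40.2/(10.05525 × 1.76) = 2.27154 m.
The plate makes 29° with the vertical, i.e. θ = 90° − 29° = 61° to the horizontal. Measuring y along the incline from the free-surface line, vertical depth h = y·sinθ with sinθ = 0.874620.
Along the incline, y_c = h_c/sinθ = 2.27154/0.874620 = 2.59717 m.
The centroid lies 1.6/2 = 0.8 m below the top edge, so the top edge sits at y_top = 2.59717 − 0.8 = 1.79717 m along the incline.

y_top ≈ 1.797 m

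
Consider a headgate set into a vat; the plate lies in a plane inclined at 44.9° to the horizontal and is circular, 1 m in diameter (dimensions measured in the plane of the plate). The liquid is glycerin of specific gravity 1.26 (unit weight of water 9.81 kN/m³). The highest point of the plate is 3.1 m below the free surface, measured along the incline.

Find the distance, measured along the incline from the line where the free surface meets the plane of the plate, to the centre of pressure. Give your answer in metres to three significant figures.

y_p = 3.62 m

γ = 1.26 × 9.81 = 12.3606 kN/m³.
Let θ = 44.9° be the plate's angle to the horizontal; measure y along the incline from where the plane meets the free surface. Vertical depth h = y·sinθ with sinθ = 0.705872.
The centroid is at the centre, 0.5 m below the top of the plate, so y_c = 3.1 + 0.5 = 3.6 m and h_c = 3.6 × 0.705872 = 2.54114 m.
A = π(0.5)² = 0.785398 m².
Resultant F = γ·h_c·A = 12.3606 × 2.54114 × 0.785398 = 24.6694 kN.
I_c = πr⁴/4 = π × 0.5⁴/4 = 0.0490874 m⁴.
Centre of pressure: y_p = y_c + I_c/(y_c·A) = 3.6 + 0.0490874/(3.6 × 0.785398) = 3.6 + 0.0173611 = 3.61736 m along the plane.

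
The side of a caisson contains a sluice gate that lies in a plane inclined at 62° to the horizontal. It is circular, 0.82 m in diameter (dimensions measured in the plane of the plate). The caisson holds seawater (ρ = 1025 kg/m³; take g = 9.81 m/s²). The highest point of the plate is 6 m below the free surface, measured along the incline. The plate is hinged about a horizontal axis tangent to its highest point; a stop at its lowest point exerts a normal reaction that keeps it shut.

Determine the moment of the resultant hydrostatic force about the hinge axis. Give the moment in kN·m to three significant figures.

γ = ρg = 1025 × 9.81 / 1000 = 10.05525 kN/m³.
Let θ = 62° be the plate's angle to the horizontal; measure y along the incline from where the plane meets the free surface. Vertical depth h = y·sinθ with sinθ = 0.882948.
The centroid is at the centre, 0.41 m below the top of the plate, so y_c = 6 + 0.41 = 6.41 m and h_c = 6.41 × 0.882948 = 5.6597 m.
A = π(0.41)² = 0.528102 m².
Resultant F = γ·h_c·A = 10.05525 × 5.6597 × 0.528102 = 30.0541 kN.
I_c = πr⁴/4 = π × 0.41⁴/4 = 0.0221935 m⁴.
Centre of pressure: y_p = y_c + I_c/(y_c·A) = 6.41 + 0.0221935/(6.41 × 0.528102) = 6.41 + 0.00655617 = 6.41656 m along the plane.
The resultant acts 0.41 + 0.00655617 = 0.416556 m (along the plate) below the hinge at the top edge, so the moment about the hinge is M = F × 0.416556 = 30.0541 × 0.416556 = 12.5192 kN·m.

M ≈ 12.5 kN·m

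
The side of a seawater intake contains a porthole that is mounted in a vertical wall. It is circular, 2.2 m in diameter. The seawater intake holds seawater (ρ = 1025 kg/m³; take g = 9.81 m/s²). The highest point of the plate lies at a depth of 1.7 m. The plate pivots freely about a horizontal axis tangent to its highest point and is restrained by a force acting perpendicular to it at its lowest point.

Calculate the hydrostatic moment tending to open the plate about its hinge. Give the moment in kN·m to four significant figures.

γ = ρg = 1025 × 9.81 / 1000 = 10.05525 kN/m³.
The centroid is at the centre, 1.1 m below the top of the plate, so the centroid depth is h_c = 1.7 + 1.1 = 2.8 m.
A = π(1.1)² = 3.80133 m².
Resultant F = γ·h_c·A = 10.05525 × 2.8 × 3.80133 = 107.025 kN.
I_c = πr⁴/4 = π × 1.1⁴/4 = 1.1499 m⁴.
Centre of pressure: y_p = y_c + I_c/(y_c·A) = 2.8 + 1.1499/(2.8 × 3.80133) = 2.8 + 0.108035 = 2.90803 m along the plane.
The resultant acts 1.1 + 0.108035 = 1.20804 m (along the plate) below the hinge at the top edge, so the moment about the hinge is M = F × 1.20804 = 107.025 × 1.20804 = 129.29 kN·m.

M ≈ 129.3 kN·m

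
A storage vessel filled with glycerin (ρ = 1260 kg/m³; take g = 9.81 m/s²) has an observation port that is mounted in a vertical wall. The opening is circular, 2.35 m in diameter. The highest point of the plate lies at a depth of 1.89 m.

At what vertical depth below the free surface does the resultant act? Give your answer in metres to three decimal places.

h_p = 3.178 m

γ = ρg = 1260 × 9.81 / 1000 = 12.3606 kN/m³.
The centroid is at the centre, 1.175 m below the top of the plate, so the centroid depth is h_c = 1.89 + 1.175 = 3.065 m.
A = π(1.175)² = 4.33736 m².
Resultant F = γ·h_c·A = 12.3606 × 3.065 × 4.33736 = 164.322 kN.
I_c = πr⁴/4 = π × 1.175⁴/4 = 1.49707 m⁴.
Centre of pressure: y_p = y_c + I_c/(y_c·A) = 3.065 + 1.49707/(3.065 × 4.33736) = 3.065 + 0.112612 = 3.17761 m along the plane.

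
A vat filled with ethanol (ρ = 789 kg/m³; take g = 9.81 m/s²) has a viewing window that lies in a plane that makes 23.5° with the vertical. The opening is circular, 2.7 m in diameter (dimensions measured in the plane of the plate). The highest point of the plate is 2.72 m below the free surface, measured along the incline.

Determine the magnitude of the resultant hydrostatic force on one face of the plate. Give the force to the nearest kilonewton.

γ = ρg = 789 × 9.81 / 1000 = 7.74009 kN/m³.
The plate makes 23.5° with the vertical, i.e. θ = 90° − 23.5° = 66.5° to the horizontal. Measuring y along the incline from the free-surface line, vertical depth h = y·sinθ with sinθ = 0.917060.
The centroid is at the centre, 1.35 m below the top of the plate, so y_c = 2.72 + 1.35 = 4.07 m and h_c = 4.07 × 0.917060 = 3.73243 m.
A = π(1.35)² = 5.72555 m².
Resultant F = γ·h_c·A = 7.74009 × 3.73243 × 5.72555 = 165.407 kN.

F ≈ 165 kN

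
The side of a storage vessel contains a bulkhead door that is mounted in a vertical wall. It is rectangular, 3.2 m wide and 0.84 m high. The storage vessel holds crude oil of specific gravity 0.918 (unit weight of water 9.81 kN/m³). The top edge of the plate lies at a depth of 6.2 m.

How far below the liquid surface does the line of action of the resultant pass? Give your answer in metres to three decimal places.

γ = 0.918 × 9.81 = 9.00558 kN/m³.
The centroid lies 0.84/2 = 0.42 m below the top edge, so the centroid depth is h_c = 6.2 + 0.42 = 6.62 m.
A = 3.2 × 0.84 = 2.688 m².
Resultant F = γ·h_c·A = 9.00558 × 6.62 × 2.688 = 160.25 kN.
I_c = b·h³/12 = 3.2 × 0.84³/12 = 0.158054 m⁴.
Centre of pressure: y_p = y_c + I_c/(y_c·A) = 6.62 + 0.158054/(6.62 × 2.688) = 6.62 + 0.00888215 = 6.62888 m along the plane.

h_p = 6.629 m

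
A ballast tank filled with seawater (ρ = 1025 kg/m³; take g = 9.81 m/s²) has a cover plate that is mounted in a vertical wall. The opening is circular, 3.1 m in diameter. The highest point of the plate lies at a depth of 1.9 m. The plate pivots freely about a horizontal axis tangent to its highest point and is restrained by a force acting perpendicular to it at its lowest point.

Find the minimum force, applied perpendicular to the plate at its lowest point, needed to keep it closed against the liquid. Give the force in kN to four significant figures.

P ≈ 145.6 kN

γ = ρg = 1025 × 9.81 / 1000 = 10.05525 kN/m³.
The centroid is at the centre, 1.55 m below the top of the plate, so the centroid depth is h_c = 1.9 + 1.55 = 3.45 m.
A = π(1.55)² = 7.54768 m².
Resultant F = γ·h_c·A = 10.05525 × 3.45 × 7.54768 = 261.834 kN.
I_c = πr⁴/4 = π × 1.55⁴/4 = 4.53332 m⁴.
Centre of pressure: y_p = y_c + I_c/(y_c·A) = 3.45 + 4.53332/(3.45 × 7.54768) = 3.45 + 0.174094 = 3.62409 m along the plane.
The resultant acts 1.55 + 0.174094 = 1.72409 m (along the plate) below the hinge at the top edge, so the moment about the hinge is M = F × 1.72409 = 261.834 × 1.72409 = 451.425 kN·m.
A normal force at the bottom, 3.1 m from the hinge, must supply this moment: P = 451.425/3.1 = 145.621 kN.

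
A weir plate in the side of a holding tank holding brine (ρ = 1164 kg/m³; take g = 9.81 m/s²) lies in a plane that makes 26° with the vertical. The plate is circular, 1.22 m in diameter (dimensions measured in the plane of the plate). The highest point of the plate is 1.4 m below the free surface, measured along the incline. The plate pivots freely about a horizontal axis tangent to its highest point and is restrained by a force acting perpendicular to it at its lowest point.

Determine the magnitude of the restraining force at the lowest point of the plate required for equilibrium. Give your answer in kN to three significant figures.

γ = ρg = 1164 × 9.81 / 1000 = 11.41884 kN/m³.
The plate makes 26° with the vertical, i.e. θ = 90° − 26° = 64° to the horizontal. Measuring y along the incline from the free-surface line, vertical depth h = y·sinθ with sinθ = 0.898794.
The centroid is at the centre, 0.61 m below the top of the plate, so y_c = 1.4 + 0.61 = 2.01 m and h_c = 2.01 × 0.898794 = 1.80658 m.
A = π(0.61)² = 1.16899 m².
Resultant F = γ·h_c·A = 11.41884 × 1.80658 × 1.16899 = 24.1152 kN.
I_c = πr⁴/4 = π × 0.61⁴/4 = 0.108745 m⁴.
Centre of pressure: y_p = y_c + I_c/(y_c·A) = 2.01 + 0.108745/(2.01 × 1.16899) = 2.01 + 0.046281 = 2.05628 m along the plane.
The resultant acts 0.61 + 0.046281 = 0.656281 m (along the plate) below the hinge at the top edge, so the moment about the hinge is M = F × 0.656281 = 24.1152 × 0.656281 = 15.8263 kN·m.
A normal force at the bottom, 1.22 m from the hinge, must supply this moment: P = 15.8263/1.22 = 12.9724 kN.

P ≈ 13.0 kN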